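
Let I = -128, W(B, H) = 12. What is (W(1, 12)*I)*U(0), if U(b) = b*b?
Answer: 0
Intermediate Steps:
U(b) = b²
(W(1, 12)*I)*U(0) = (12*(-128))*0² = -1536*0 = 0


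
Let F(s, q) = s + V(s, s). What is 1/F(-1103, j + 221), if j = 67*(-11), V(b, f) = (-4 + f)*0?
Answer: -1/1103 ≈ -0.00090662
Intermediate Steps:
V(b, f) = 0
j = -737
F(s, q) = s (F(s, q) = s + 0 = s)
1/F(-1103, j + 221) = 1/(-1103) = -1/1103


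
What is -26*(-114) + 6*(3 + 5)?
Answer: 3012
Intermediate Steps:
-26*(-114) + 6*(3 + 5) = 2964 + 6*8 = 2964 + 48 = 3012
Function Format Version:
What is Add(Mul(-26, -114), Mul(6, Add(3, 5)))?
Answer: 3012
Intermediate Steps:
Add(Mul(-26, -114), Mul(6, Add(3, 5))) = Add(2964, Mul(6, 8)) = Add(2964, 48) = 3012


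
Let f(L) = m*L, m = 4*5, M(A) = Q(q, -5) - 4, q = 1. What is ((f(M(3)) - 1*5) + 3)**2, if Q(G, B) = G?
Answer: 3844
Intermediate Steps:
M(A) = -3 (M(A) = 1 - 4 = -3)
m = 20
f(L) = 20*L
((f(M(3)) - 1*5) + 3)**2 = ((20*(-3) - 1*5) + 3)**2 = ((-60 - 5) + 3)**2 = (-65 + 3)**2 = (-62)**2 = 3844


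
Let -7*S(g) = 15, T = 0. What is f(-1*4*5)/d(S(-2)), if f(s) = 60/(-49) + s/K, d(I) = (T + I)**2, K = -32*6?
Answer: -527/2160 ≈ -0.24398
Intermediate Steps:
S(g) = -15/7 (S(g) = -1/7*15 = -15/7)
K = -192
d(I) = I**2 (d(I) = (0 + I)**2 = I**2)
f(s) = -60/49 - s/192 (f(s) = 60/(-49) + s/(-192) = 60*(-1/49) + s*(-1/192) = -60/49 - s/192)
f(-1*4*5)/d(S(-2)) = (-60/49 - (-1*4)*5/192)/((-15/7)**2) = (-60/49 - (-1)*5/48)/(225/49) = (-60/49 - 1/192*(-20))*(49/225) = (-60/49 + 5/48)*(49/225) = -2635/2352*49/225 = -527/2160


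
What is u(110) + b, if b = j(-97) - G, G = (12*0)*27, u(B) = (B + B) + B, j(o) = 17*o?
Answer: -1319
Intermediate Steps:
u(B) = 3*B (u(B) = 2*B + B = 3*B)
G = 0 (G = 0*27 = 0)
b = -1649 (b = 17*(-97) - 1*0 = -1649 + 0 = -1649)
u(110) + b = 3*110 - 1649 = 330 - 1649 = -1319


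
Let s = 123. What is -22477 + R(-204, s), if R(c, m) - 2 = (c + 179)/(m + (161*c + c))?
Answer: -29599574/1317 ≈ -22475.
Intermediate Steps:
R(c, m) = 2 + (179 + c)/(m + 162*c) (R(c, m) = 2 + (c + 179)/(m + (161*c + c)) = 2 + (179 + c)/(m + 162*c))
-22477 + R(-204, s) = -22477 + (179 + 2*123 + 325*(-204))/(123 + 162*(-204)) = -22477 + (179 + 246 - 66300)/(123 - 33048) = -22477 - 65875/(-32925) = -22477 - 1/32925*(-65875) = -22477 + 2635/1317 = -29599574/1317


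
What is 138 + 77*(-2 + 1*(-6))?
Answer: -478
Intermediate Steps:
138 + 77*(-2 + 1*(-6)) = 138 + 77*(-2 - 6) = 138 + 77*(-8) = 138 - 616 = -478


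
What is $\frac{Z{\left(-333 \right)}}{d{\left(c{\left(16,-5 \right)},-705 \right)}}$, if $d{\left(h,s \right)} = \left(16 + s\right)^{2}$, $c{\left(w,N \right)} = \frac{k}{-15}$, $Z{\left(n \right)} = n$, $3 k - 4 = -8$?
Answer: $- \frac{333}{474721} \approx -0.00070146$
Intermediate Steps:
$k = - \frac{4}{3}$ ($k = \frac{4}{3} + \frac{1}{3} \left(-8\right) = \frac{4}{3} - \frac{8}{3} = - \frac{4}{3} \approx -1.3333$)
$c{\left(w,N \right)} = \frac{4}{45}$ ($c{\left(w,N \right)} = - \frac{4}{3 \left(-15\right)} = \left(- \frac{4}{3}\right) \left(- \frac{1}{15}\right) = \frac{4}{45}$)
$\frac{Z{\left(-333 \right)}}{d{\left(c{\left(16,-5 \right)},-705 \right)}} = - \frac{333}{\left(16 - 705\right)^{2}} = - \frac{333}{\left(-689\right)^{2}} = - \frac{333}{474721}$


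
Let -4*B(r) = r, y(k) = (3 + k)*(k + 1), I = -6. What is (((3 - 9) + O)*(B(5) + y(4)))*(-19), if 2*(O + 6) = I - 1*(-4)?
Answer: 33345/4 ≈ 8336.3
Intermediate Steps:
O = -7 (O = -6 + (-6 - 1*(-4))/2 = -6 + (-6 + 4)/2 = -6 + (½)*(-2) = -6 - 1 = -7)
y(k) = (1 + k)*(3 + k) (y(k) = (3 + k)*(1 + k) = (1 + k)*(3 + k))
B(r) = -r/4
(((3 - 9) + O)*(B(5) + y(4)))*(-19) = (((3 - 9) - 7)*(-¼*5 + (3 + 4² + 4*4)))*(-19) = ((-6 - 7)*(-5/4 + (3 + 16 + 16)))*(-19) = -13*(-5/4 + 35)*(-19) = -13*135/4*(-19) = -1755/4*(-19) = 33345/4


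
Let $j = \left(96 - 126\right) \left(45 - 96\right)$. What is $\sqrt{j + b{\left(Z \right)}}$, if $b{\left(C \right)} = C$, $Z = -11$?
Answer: $7 \sqrt{31} \approx 38.974$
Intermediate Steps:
$j = 1530$ ($j = \left(-30\right) \left(-51\right) = 1530$)
$\sqrt{j + b{\left(Z \right)}} = \sqrt{1530 - 11} = \sqrt{1519} = 7 \sqrt{31}$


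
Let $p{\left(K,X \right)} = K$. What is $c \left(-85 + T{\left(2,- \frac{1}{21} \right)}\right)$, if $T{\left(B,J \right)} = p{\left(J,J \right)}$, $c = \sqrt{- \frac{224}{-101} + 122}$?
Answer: $- \frac{1786 \sqrt{140794}}{707} \approx -947.88$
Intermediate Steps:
$c = \frac{3 \sqrt{140794}}{101}$ ($c = \sqrt{\left(-224\right) \left(- \frac{1}{101}\right) + 122} = \sqrt{\frac{224}{101} + 122} = \sqrt{\frac{12546}{101}} = \frac{3 \sqrt{140794}}{101} \approx 11.145$)
$T{\left(B,J \right)} = J$
$c \left(-85 + T{\left(2,- \frac{1}{21} \right)}\right) = \frac{3 \sqrt{140794}}{101} \left(-85 - \frac{1}{21}\right) = \frac{3 \sqrt{140794}}{101} \left(- \frac{1786}{21}\right) = - \frac{1786 \sqrt{140794}}{707}$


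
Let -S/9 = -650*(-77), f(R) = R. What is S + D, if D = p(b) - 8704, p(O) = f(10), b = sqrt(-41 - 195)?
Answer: -459144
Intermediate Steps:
S = -450450 (S = -(-5850)*(-77) = -9*50050 = -450450)
b = 2*I*sqrt(59) (b = sqrt(-236) = 2*I*sqrt(59) ≈ 15.362*I)
p(O) = 10
D = -8694 (D = 10 - 8704 = -8694)
S + D = -450450 - 8694 = -459144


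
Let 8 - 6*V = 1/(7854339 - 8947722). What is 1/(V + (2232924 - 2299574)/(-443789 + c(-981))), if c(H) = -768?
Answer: 2916426397986/4325812836905 ≈ 0.67419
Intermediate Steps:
V = 8747065/6560298 (V = 4/3 - 1/(6*(7854339 - 8947722)) = 4/3 - ⅙/(-1093383) = 4/3 - ⅙*(-1/1093383) = 4/3 + 1/6560298 = 8747065/6560298 ≈ 1.3333)
1/(V + (2232924 - 2299574)/(-443789 + c(-981))) = 1/(8747065/6560298 + (2232924 - 2299574)/(-443789 - 768)) = 1/(8747065/6560298 - 66650/(-444557)) = 1/(8747065/6560298 - 66650*(-1/444557)) = 1/(8747065/6560298 + 66650/444557) = 1/(4325812836905/2916426397986) = 2916426397986/4325812836905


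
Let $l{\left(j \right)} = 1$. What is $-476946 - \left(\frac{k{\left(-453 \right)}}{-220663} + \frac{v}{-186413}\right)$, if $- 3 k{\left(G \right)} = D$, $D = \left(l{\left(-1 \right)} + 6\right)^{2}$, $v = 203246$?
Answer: $- \frac{58856602234312265}{123403355457} \approx -4.7695 \cdot 10^{5}$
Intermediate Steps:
$D = 49$ ($D = \left(1 + 6\right)^{2} = 7^{2} = 49$)
$k{\left(G \right)} = - \frac{49}{3}$ ($k{\left(G \right)} = \left(- \frac{1}{3}\right) 49 = - \frac{49}{3}$)
$-476946 - \left(\frac{k{\left(-453 \right)}}{-220663} + \frac{v}{-186413}\right) = -476946 - \left(- \frac{49}{3 \left(-220663\right)} + \frac{203246}{-186413}\right) = -476946 - \left(\left(- \frac{49}{3}\right) \left(- \frac{1}{220663}\right) + 203246 \left(- \frac{1}{186413}\right)\right) = -476946 - \left(\frac{49}{661989} - \frac{203246}{186413}\right) = -476946 - - \frac{134537482057}{123403355457} = -476946 + \frac{134537482057}{123403355457} = - \frac{58856602234312265}{123403355457}$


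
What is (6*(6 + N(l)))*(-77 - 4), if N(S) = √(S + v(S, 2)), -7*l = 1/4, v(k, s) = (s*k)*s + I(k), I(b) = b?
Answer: -2916 - 243*I*√42/7 ≈ -2916.0 - 224.97*I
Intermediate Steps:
v(k, s) = k + k*s² (v(k, s) = (s*k)*s + k = (k*s)*s + k = k*s² + k = k + k*s²)
l = -1/28 (l = -⅐/4 = -⅐*¼ = -1/28 ≈ -0.035714)
N(S) = √6*√S (N(S) = √(S + S*(1 + 2²)) = √(S + S*(1 + 4)) = √(S + S*5) = √(S + 5*S) = √(6*S) = √6*√S)
(6*(6 + N(l)))*(-77 - 4) = (6*(6 + √6*√(-1/28)))*(-77 - 4) = (6*(6 + √6*(I*√7/14)))*(-81) = (6*(6 + I*√42/14))*(-81) = (36 + 3*I*√42/7)*(-81) = -2916 - 243*I*√42/7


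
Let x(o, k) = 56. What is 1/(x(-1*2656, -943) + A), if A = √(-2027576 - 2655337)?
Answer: 56/4686049 - I*√4682913/4686049 ≈ 1.195e-5 - 0.0004618*I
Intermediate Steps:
A = I*√4682913 (A = √(-4682913) = I*√4682913 ≈ 2164.0*I)
1/(x(-1*2656, -943) + A) = 1/(56 + I*√4682913)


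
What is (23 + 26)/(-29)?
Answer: -49/29 ≈ -1.6897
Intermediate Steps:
(23 + 26)/(-29) = 49*(-1/29) = -49/29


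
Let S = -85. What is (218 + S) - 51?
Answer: 82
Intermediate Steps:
(218 + S) - 51 = (218 - 85) - 51 = 133 - 51 = 82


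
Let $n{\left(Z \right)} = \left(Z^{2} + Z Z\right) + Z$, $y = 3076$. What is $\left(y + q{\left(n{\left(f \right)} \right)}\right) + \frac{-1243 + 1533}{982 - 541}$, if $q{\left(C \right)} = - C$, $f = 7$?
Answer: $\frac{1310501}{441} \approx 2971.7$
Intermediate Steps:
$n{\left(Z \right)} = Z + 2 Z^{2}$ ($n{\left(Z \right)} = \left(Z^{2} + Z^{2}\right) + Z = 2 Z^{2} + Z = Z + 2 Z^{2}$)
$\left(y + q{\left(n{\left(f \right)} \right)}\right) + \frac{-1243 + 1533}{982 - 541} = \left(3076 - 7 \left(1 + 2 \cdot 7\right)\right) + \frac{-1243 + 1533}{982 - 541} = \left(3076 - 7 \left(1 + 14\right)\right) + \frac{290}{441} = \left(3076 - 7 \cdot 15\right) + 290 \cdot \frac{1}{441} = \left(3076 - 105\right) + \frac{290}{441} = 2971 + \frac{290}{441} = \frac{1310501}{441}$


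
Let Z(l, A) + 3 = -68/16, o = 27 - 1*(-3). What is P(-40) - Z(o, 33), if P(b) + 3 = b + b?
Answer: -303/4 ≈ -75.750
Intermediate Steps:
o = 30 (o = 27 + 3 = 30)
P(b) = -3 + 2*b (P(b) = -3 + (b + b) = -3 + 2*b)
Z(l, A) = -29/4 (Z(l, A) = -3 - 68/16 = -3 - 68*1/16 = -3 - 17/4 = -29/4)
P(-40) - Z(o, 33) = (-3 + 2*(-40)) - 1*(-29/4) = (-3 - 80) + 29/4 = -83 + 29/4 = -303/4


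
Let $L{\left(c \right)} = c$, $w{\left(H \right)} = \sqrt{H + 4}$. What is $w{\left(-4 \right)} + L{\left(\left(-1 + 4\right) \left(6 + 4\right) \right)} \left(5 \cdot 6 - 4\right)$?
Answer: $780$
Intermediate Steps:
$w{\left(H \right)} = \sqrt{4 + H}$
$w{\left(-4 \right)} + L{\left(\left(-1 + 4\right) \left(6 + 4\right) \right)} \left(5 \cdot 6 - 4\right) = \sqrt{4 - 4} + \left(-1 + 4\right) \left(6 + 4\right) \left(5 \cdot 6 - 4\right) = \sqrt{0} + 3 \cdot 10 \left(30 - 4\right) = 0 + 30 \cdot 26 = 0 + 780 = 780$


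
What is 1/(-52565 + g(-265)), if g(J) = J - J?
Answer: -1/52565 ≈ -1.9024e-5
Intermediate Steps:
g(J) = 0
1/(-52565 + g(-265)) = 1/(-52565 + 0) = 1/(-52565) = -1/52565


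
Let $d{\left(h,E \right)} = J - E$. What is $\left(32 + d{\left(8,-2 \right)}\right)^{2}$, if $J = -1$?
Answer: $1089$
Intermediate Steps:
$d{\left(h,E \right)} = -1 - E$
$\left(32 + d{\left(8,-2 \right)}\right)^{2} = \left(32 - -1\right)^{2} = \left(32 + \left(-1 + 2\right)\right)^{2} = \left(32 + 1\right)^{2} = 33^{2} = 1089$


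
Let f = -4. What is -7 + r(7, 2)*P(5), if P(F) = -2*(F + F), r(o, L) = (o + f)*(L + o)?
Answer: -547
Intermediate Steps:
r(o, L) = (-4 + o)*(L + o) (r(o, L) = (o - 4)*(L + o) = (-4 + o)*(L + o))
P(F) = -4*F
-7 + r(7, 2)*P(5) = -7 + (7² - 4*2 - 4*7 + 2*7)*(-4*5) = -7 + (49 - 8 - 28 + 14)*(-20) = -7 + 27*(-20) = -7 - 540 = -547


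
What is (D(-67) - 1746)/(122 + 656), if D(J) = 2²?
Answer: -871/389 ≈ -2.2391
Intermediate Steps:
D(J) = 4
(D(-67) - 1746)/(122 + 656) = (4 - 1746)/(122 + 656) = -1742/778 = -1742*1/778 = -871/389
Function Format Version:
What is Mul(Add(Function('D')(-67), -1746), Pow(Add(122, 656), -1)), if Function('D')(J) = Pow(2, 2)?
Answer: Rational(-871, 389) ≈ -2.2391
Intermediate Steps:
Function('D')(J) = 4
Mul(Add(Function('D')(-67), -1746), Pow(Add(122, 656), -1)) = Mul(Add(4, -1746), Pow(Add(122, 656), -1)) = Mul(-1742, Pow(778, -1)) = Mul(-1742, Rational(1, 778)) = Rational(-871, 389)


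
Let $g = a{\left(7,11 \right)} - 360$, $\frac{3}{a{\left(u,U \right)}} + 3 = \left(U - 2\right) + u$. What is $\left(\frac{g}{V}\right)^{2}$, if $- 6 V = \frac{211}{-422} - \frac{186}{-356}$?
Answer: $\frac{1559399040081}{169} \approx 9.2272 \cdot 10^{9}$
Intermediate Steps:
$V = - \frac{1}{267}$ ($V = - \frac{\frac{211}{-422} - \frac{186}{-356}}{6} = - \frac{211 \left(- \frac{1}{422}\right) - - \frac{93}{178}}{6} = - \frac{- \frac{1}{2} + \frac{93}{178}}{6} = \left(- \frac{1}{6}\right) \frac{2}{89} = - \frac{1}{267} \approx -0.0037453$)
$a{\left(u,U \right)} = \frac{3}{-5 + U + u}$ ($a{\left(u,U \right)} = \frac{3}{-3 + \left(\left(U - 2\right) + u\right)} = \frac{3}{-3 + \left(\left(-2 + U\right) + u\right)} = \frac{3}{-3 + \left(-2 + U + u\right)} = \frac{3}{-5 + U + u}$)
$g = - \frac{4677}{13}$ ($g = \frac{3}{-5 + 11 + 7} - 360 = \frac{3}{13} - 360 = - \frac{4677}{13} \approx -359.77$)
$\left(\frac{g}{V}\right)^{2} = \left(- \frac{4677}{13 \left(- \frac{1}{267}\right)}\right)^{2} = \left(\left(- \frac{4677}{13}\right) \left(-267\right)\right)^{2} = \left(\frac{1248759}{13}\right)^{2} = \frac{1559399040081}{169}$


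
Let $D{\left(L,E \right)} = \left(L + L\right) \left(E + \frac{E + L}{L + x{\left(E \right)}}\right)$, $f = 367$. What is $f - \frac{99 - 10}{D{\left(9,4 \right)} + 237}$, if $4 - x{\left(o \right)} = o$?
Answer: $\frac{122856}{335} \approx 366.73$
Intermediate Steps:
$x{\left(o \right)} = 4 - o$
$D{\left(L,E \right)} = 2 L \left(E + \frac{E + L}{4 + L - E}\right)$ ($D{\left(L,E \right)} = \left(L + L\right) \left(E + \frac{E + L}{L - \left(-4 + E\right)}\right) = 2 L \left(E + \frac{E + L}{4 + L - E}\right)$)
$f - \frac{99 - 10}{D{\left(9,4 \right)} + 237} = 367 - \frac{99 - 10}{2 \cdot 9 \frac{1}{4 + 9 - 4} \left(4 + 9 + 4 \cdot 9 - 4 \left(-4 + 4\right)\right) + 237} = 367 - \frac{89}{2 \cdot 9 \frac{1}{4 + 9 - 4} \left(4 + 9 + 36 - 4 \cdot 0\right) + 237} = 367 - \frac{89}{2 \cdot 9 \cdot \frac{1}{9} \left(4 + 9 + 36 + 0\right) + 237} = 367 - \frac{89}{2 \cdot 9 \cdot \frac{1}{9} \cdot 49 + 237} = 367 - \frac{89}{98 + 237} = 367 - \frac{89}{335} = \frac{122856}{335}$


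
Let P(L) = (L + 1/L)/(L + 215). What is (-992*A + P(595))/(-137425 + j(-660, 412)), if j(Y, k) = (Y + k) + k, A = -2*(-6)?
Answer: 2868389387/33076469475 ≈ 0.086720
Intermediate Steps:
A = 12
j(Y, k) = Y + 2*k
P(L) = (L + 1/L)/(215 + L)
(-992*A + P(595))/(-137425 + j(-660, 412)) = (-992*12 + (1 + 595²)/(595*(215 + 595)))/(-137425 + (-660 + 2*412)) = (-11904 + (1/595)*(1 + 354025)/810)/(-137425 + (-660 + 824)) = (-11904 + (1/595)*(1/810)*354026)/(-137425 + 164) = (-11904 + 177013/240975)/(-137261) = -2868389387/240975*(-1/137261) = 2868389387/33076469475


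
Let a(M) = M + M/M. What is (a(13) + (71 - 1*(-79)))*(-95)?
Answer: -15580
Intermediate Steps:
a(M) = 1 + M (a(M) = M + 1 = 1 + M)
(a(13) + (71 - 1*(-79)))*(-95) = ((1 + 13) + (71 - 1*(-79)))*(-95) = (14 + (71 + 79))*(-95) = (14 + 150)*(-95) = 164*(-95) = -15580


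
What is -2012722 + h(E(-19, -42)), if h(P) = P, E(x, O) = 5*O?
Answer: -2012932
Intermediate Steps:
-2012722 + h(E(-19, -42)) = -2012722 + 5*(-42) = -2012722 - 210 = -2012932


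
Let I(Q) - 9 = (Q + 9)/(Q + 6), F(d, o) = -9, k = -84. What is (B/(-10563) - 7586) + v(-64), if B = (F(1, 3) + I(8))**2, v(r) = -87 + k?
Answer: -16059689725/2070348 ≈ -7757.0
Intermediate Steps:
I(Q) = 9 + (9 + Q)/(6 + Q) (I(Q) = 9 + (Q + 9)/(Q + 6) = 9 + (9 + Q)/(6 + Q))
v(r) = -171 (v(r) = -87 - 84 = -171)
B = 289/196 (B = (-9 + (63 + 10*8)/(6 + 8))**2 = (-9 + (63 + 80)/14)**2 = (-9 + (1/14)*143)**2 = (-9 + 143/14)**2 = (17/14)**2 = 289/196 ≈ 1.4745)
(B/(-10563) - 7586) + v(-64) = ((289/196)/(-10563) - 7586) - 171 = ((289/196)*(-1/10563) - 7586) - 171 = (-289/2070348 - 7586) - 171 = -15705660217/2070348 - 171 = -16059689725/2070348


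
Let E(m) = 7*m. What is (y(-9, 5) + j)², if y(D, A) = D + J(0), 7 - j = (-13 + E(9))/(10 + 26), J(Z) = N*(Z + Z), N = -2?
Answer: 3721/324 ≈ 11.485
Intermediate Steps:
J(Z) = -4*Z (J(Z) = -2*(Z + Z) = -4*Z)
j = 101/18 (j = 7 - (-13 + 7*9)/(10 + 26) = 7 - (-13 + 63)/36 = 7 - 50/36 = 7 - 1*25/18 = 7 - 25/18 = 101/18 ≈ 5.6111)
y(D, A) = D (y(D, A) = D - 4*0 = D + 0 = D)
(y(-9, 5) + j)² = (-9 + 101/18)² = (-61/18)² = 3721/324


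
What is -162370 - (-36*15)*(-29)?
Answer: -178030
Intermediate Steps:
-162370 - (-36*15)*(-29) = -162370 - (-540)*(-29) = -162370 - 1*15660 = -162370 - 15660 = -178030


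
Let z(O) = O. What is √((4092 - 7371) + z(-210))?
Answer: I*√3489 ≈ 59.068*I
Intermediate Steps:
√((4092 - 7371) + z(-210)) = √((4092 - 7371) - 210) = √(-3279 - 210) = √(-3489) = I*√3489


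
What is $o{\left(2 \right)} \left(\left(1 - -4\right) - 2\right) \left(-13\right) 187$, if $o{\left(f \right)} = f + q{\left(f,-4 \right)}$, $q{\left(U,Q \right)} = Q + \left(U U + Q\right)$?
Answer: $14586$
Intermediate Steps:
$q{\left(U,Q \right)} = U^{2} + 2 Q$ ($q{\left(U,Q \right)} = Q + \left(U^{2} + Q\right) = Q + \left(Q + U^{2}\right) = U^{2} + 2 Q$)
$o{\left(f \right)} = -8 + f + f^{2}$ ($o{\left(f \right)} = f + \left(f^{2} + 2 \left(-4\right)\right) = f + \left(f^{2} - 8\right) = f + \left(-8 + f^{2}\right) = -8 + f + f^{2}$)
$o{\left(2 \right)} \left(\left(1 - -4\right) - 2\right) \left(-13\right) 187 = \left(-8 + 2 + 2^{2}\right) \left(\left(1 - -4\right) - 2\right) \left(-13\right) 187 = \left(-8 + 2 + 4\right) \left(\left(1 + 4\right) - 2\right) \left(-13\right) 187 = - 2 \left(5 - 2\right) \left(-13\right) 187 = \left(-2\right) 3 \left(-13\right) 187 = \left(-6\right) \left(-13\right) 187 = 78 \cdot 187 = 14586$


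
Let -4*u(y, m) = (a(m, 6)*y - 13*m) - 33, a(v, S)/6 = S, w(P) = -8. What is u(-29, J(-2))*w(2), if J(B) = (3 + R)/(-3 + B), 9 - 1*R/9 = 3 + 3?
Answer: -1998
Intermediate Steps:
a(v, S) = 6*S
R = 27 (R = 81 - 9*(3 + 3) = 81 - 9*6 = 81 - 54 = 27)
J(B) = 30/(-3 + B) (J(B) = (3 + 27)/(-3 + B) = 30/(-3 + B))
u(y, m) = 33/4 - 9*y + 13*m/4 (u(y, m) = -(((6*6)*y - 13*m) - 33)/4 = -((36*y - 13*m) - 33)/4 = -((-13*m + 36*y) - 33)/4 = -(-33 - 13*m + 36*y)/4 = 33/4 - 9*y + 13*m/4)
u(-29, J(-2))*w(2) = (33/4 - 9*(-29) + 13*(30/(-3 - 2))/4)*(-8) = (33/4 + 261 + 13*(30/(-5))/4)*(-8) = (33/4 + 261 + 13*(30*(-⅕))/4)*(-8) = (33/4 + 261 + (13/4)*(-6))*(-8) = (33/4 + 261 - 39/2)*(-8) = (999/4)*(-8) = -1998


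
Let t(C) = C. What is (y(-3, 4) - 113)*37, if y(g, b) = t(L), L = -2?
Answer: -4255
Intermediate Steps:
y(g, b) = -2
(y(-3, 4) - 113)*37 = (-2 - 113)*37 = -115*37 = -4255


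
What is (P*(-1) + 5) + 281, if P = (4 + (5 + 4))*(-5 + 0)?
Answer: 351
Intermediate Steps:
P = -65 (P = (4 + 9)*(-5) = 13*(-5) = -65)
(P*(-1) + 5) + 281 = (-65*(-1) + 5) + 281 = (65 + 5) + 281 = 70 + 281 = 351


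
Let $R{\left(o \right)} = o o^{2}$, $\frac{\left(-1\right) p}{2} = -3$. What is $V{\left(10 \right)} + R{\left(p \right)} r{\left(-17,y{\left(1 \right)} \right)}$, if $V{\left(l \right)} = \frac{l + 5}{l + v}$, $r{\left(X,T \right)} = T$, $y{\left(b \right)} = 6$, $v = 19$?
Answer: $\frac{37599}{29} \approx 1296.5$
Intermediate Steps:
$p = 6$ ($p = \left(-2\right) \left(-3\right) = 6$)
$V{\left(l \right)} = \frac{5 + l}{19 + l}$ ($V{\left(l \right)} = \frac{l + 5}{l + 19} = \frac{5 + l}{19 + l}$)
$R{\left(o \right)} = o^{3}$
$V{\left(10 \right)} + R{\left(p \right)} r{\left(-17,y{\left(1 \right)} \right)} = \frac{5 + 10}{19 + 10} + 6^{3} \cdot 6 = \frac{1}{29} \cdot 15 + 216 \cdot 6 = \frac{1}{29} \cdot 15 + 1296 = \frac{15}{29} + 1296 = \frac{37599}{29}$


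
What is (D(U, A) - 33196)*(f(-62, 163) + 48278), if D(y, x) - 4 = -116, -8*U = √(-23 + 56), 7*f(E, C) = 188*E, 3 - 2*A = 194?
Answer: -10868067320/7 ≈ -1.5526e+9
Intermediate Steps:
A = -191/2 (A = 3/2 - ½*194 = 3/2 - 97 = -191/2 ≈ -95.500)
f(E, C) = 188*E/7 (f(E, C) = (188*E)/7 = 188*E/7)
U = -√33/8 (U = -√(-23 + 56)/8 = -√33/8 ≈ -0.71807)
D(y, x) = -112 (D(y, x) = 4 - 116 = -112)
(D(U, A) - 33196)*(f(-62, 163) + 48278) = (-112 - 33196)*((188/7)*(-62) + 48278) = -33308*(-11656/7 + 48278) = -33308*326290/7 = -10868067320/7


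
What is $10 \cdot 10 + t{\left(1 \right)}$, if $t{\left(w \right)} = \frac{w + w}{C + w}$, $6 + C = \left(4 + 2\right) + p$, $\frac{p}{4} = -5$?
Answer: $\frac{1898}{19} \approx 99.895$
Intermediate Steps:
$p = -20$ ($p = 4 \left(-5\right) = -20$)
$C = -20$ ($C = -6 + \left(\left(4 + 2\right) - 20\right) = -6 + \left(6 - 20\right) = -6 - 14 = -20$)
$t{\left(w \right)} = \frac{2 w}{-20 + w}$ ($t{\left(w \right)} = \frac{w + w}{-20 + w} = \frac{2 w}{-20 + w}$)
$10 \cdot 10 + t{\left(1 \right)} = 10 \cdot 10 + 2 \cdot 1 \frac{1}{-20 + 1} = 100 + 2 \cdot 1 \frac{1}{-19} = 100 + 2 \cdot 1 \left(- \frac{1}{19}\right) = 100 - \frac{2}{19} = \frac{1898}{19}$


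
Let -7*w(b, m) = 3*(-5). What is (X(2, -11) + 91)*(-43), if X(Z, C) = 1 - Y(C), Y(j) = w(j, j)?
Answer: -27047/7 ≈ -3863.9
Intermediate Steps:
w(b, m) = 15/7 (w(b, m) = -3*(-5)/7 = -⅐*(-15) = 15/7)
Y(j) = 15/7
X(Z, C) = -8/7 (X(Z, C) = 1 - 1*15/7 = 1 - 15/7 = -8/7)
(X(2, -11) + 91)*(-43) = (-8/7 + 91)*(-43) = (629/7)*(-43) = -27047/7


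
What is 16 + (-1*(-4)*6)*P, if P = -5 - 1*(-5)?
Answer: 16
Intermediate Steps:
P = 0 (P = -5 + 5 = 0)
16 + (-1*(-4)*6)*P = 16 + (-1*(-4)*6)*0 = 16 + (4*6)*0 = 16 + 24*0 = 16 + 0 = 16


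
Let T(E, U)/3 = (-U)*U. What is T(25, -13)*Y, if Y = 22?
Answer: -11154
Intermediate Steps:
T(E, U) = -3*U**2 (T(E, U) = 3*((-U)*U) = 3*(-U**2) = -3*U**2)
T(25, -13)*Y = -3*(-13)**2*22 = -3*169*22 = -507*22 = -11154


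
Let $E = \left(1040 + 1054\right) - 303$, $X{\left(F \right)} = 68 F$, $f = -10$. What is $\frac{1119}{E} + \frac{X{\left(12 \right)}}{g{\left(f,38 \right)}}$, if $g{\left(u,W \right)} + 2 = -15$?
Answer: $- \frac{28283}{597} \approx -47.375$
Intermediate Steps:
$g{\left(u,W \right)} = -17$ ($g{\left(u,W \right)} = -2 - 15 = -17$)
$E = 1791$ ($E = 2094 - 303 = 1791$)
$\frac{1119}{E} + \frac{X{\left(12 \right)}}{g{\left(f,38 \right)}} = \frac{1119}{1791} + \frac{68 \cdot 12}{-17} = 1119 \cdot \frac{1}{1791} + 816 \left(- \frac{1}{17}\right) = \frac{373}{597} - 48 = - \frac{28283}{597}$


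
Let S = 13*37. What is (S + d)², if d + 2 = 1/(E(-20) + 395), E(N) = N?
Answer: 32265499876/140625 ≈ 2.2944e+5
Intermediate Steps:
S = 481
d = -749/375 (d = -2 + 1/(-20 + 395) = -2 + 1/375 = -749/375 ≈ -1.9973)
(S + d)² = (481 - 749/375)² = (179626/375)² = 32265499876/140625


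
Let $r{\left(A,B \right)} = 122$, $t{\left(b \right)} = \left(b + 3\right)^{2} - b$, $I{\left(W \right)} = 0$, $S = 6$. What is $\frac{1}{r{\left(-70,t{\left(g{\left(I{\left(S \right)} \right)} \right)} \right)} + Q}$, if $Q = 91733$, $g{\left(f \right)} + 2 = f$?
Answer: $\frac{1}{91855} \approx 1.0887 \cdot 10^{-5}$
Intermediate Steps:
$g{\left(f \right)} = -2 + f$
$t{\left(b \right)} = \left(3 + b\right)^{2} - b$
$\frac{1}{r{\left(-70,t{\left(g{\left(I{\left(S \right)} \right)} \right)} \right)} + Q} = \frac{1}{122 + 91733} = \frac{1}{91855}$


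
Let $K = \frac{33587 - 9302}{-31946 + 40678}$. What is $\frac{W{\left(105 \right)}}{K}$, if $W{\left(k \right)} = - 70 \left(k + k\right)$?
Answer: $- \frac{8557360}{1619} \approx -5285.6$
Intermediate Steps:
$K = \frac{24285}{8732} \approx 2.7812$
$W{\left(k \right)} = - 140 k$ ($W{\left(k \right)} = - 70 \cdot 2 k = - 140 k$)
$\frac{W{\left(105 \right)}}{K} = \frac{\left(-140\right) 105}{\frac{24285}{8732}} = \left(-14700\right) \frac{8732}{24285} = - \frac{8557360}{1619}$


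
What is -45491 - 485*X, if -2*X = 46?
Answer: -34336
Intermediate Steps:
X = -23 (X = -1/2*46 = -23)
-45491 - 485*X = -45491 - 485*(-23) = -45491 + 11155 = -34336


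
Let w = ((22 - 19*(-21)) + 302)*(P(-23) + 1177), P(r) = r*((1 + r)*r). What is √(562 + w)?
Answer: I*√7562741 ≈ 2750.0*I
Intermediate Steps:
P(r) = r²*(1 + r) (P(r) = r*(r*(1 + r)) = r²*(1 + r))
w = -7563303 (w = ((22 - 19*(-21)) + 302)*((-23)²*(1 - 23) + 1177) = ((22 + 399) + 302)*(529*(-22) + 1177) = (421 + 302)*(-11638 + 1177) = 723*(-10461) = -7563303)
√(562 + w) = √(562 - 7563303) = √(-7562741) = I*√7562741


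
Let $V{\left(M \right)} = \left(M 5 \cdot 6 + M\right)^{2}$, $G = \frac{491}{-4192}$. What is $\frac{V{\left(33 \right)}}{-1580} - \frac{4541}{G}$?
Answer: $\frac{29562832021}{775780} \approx 38107.0$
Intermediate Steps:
$G = - \frac{491}{4192}$ ($G = 491 \left(- \frac{1}{4192}\right) = - \frac{491}{4192} \approx -0.11713$)
$V{\left(M \right)} = 961 M^{2}$ ($V{\left(M \right)} = \left(5 M 6 + M\right)^{2} = \left(30 M + M\right)^{2} = \left(31 M\right)^{2} = 961 M^{2}$)
$\frac{V{\left(33 \right)}}{-1580} - \frac{4541}{G} = \frac{961 \cdot 33^{2}}{-1580} - \frac{4541}{- \frac{491}{4192}} = 961 \cdot 1089 \left(- \frac{1}{1580}\right) - - \frac{19035872}{491} = 1046529 \left(- \frac{1}{1580}\right) + \frac{19035872}{491} = - \frac{1046529}{1580} + \frac{19035872}{491} = \frac{29562832021}{775780}$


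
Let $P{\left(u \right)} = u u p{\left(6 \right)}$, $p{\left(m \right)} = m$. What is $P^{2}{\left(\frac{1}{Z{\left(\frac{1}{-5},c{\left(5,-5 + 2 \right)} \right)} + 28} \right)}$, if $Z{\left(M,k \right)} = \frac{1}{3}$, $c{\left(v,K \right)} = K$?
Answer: $\frac{2916}{52200625} \approx 5.5861 \cdot 10^{-5}$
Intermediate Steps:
$Z{\left(M,k \right)} = \frac{1}{3}$
$P{\left(u \right)} = 6 u^{2}$ ($P{\left(u \right)} = u u 6 = u^{2} \cdot 6 = 6 u^{2}$)
$P^{2}{\left(\frac{1}{Z{\left(\frac{1}{-5},c{\left(5,-5 + 2 \right)} \right)} + 28} \right)} = \left(6 \left(\frac{1}{\frac{1}{3} + 28}\right)^{2}\right)^{2} = \left(6 \left(\frac{1}{\frac{85}{3}}\right)^{2}\right)^{2} = \left(6 \left(\frac{3}{85}\right)^{2}\right)^{2} = \left(6 \cdot \frac{9}{7225}\right)^{2} = \left(\frac{54}{7225}\right)^{2} = \frac{2916}{52200625}$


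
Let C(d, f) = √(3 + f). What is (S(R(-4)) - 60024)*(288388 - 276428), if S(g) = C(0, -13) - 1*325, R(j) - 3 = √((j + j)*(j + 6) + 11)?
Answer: -721774040 + 11960*I*√10 ≈ -7.2177e+8 + 37821.0*I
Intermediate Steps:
R(j) = 3 + √(11 + 2*j*(6 + j)) (R(j) = 3 + √((j + j)*(j + 6) + 11) = 3 + √((2*j)*(6 + j) + 11) = 3 + √(2*j*(6 + j) + 11) = 3 + √(11 + 2*j*(6 + j)))
S(g) = -325 + I*√10 (S(g) = √(3 - 13) - 1*325 = √(-10) - 325 = I*√10 - 325 = -325 + I*√10)
(S(R(-4)) - 60024)*(288388 - 276428) = ((-325 + I*√10) - 60024)*(288388 - 276428) = (-60349 + I*√10)*11960 = -721774040 + 11960*I*√10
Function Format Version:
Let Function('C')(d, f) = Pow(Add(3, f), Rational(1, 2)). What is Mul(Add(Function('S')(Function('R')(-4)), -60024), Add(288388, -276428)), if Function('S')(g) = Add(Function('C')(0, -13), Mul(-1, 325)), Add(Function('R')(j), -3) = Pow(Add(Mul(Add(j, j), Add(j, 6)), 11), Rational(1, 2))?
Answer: Add(-721774040, Mul(11960, I, Pow(10, Rational(1, 2)))) ≈ Add(-7.2177e+8, Mul(37821., I))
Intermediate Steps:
Function('R')(j) = Add(3, Pow(Add(11, Mul(2, j, Add(6, j))), Rational(1, 2))) (Function('R')(j) = Add(3, Pow(Add(Mul(Add(j, j), Add(j, 6)), 11), Rational(1, 2))) = Add(3, Pow(Add(Mul(Mul(2, j), Add(6, j)), 11), Rational(1, 2))) = Add(3, Pow(Add(Mul(2, j, Add(6, j)), 11), Rational(1, 2))) = Add(3, Pow(Add(11, Mul(2, j, Add(6, j))), Rational(1, 2))))
Function('S')(g) = Add(-325, Mul(I, Pow(10, Rational(1, 2)))) (Function('S')(g) = Add(Pow(Add(3, -13), Rational(1, 2)), Mul(-1, 325)) = Add(Pow(-10, Rational(1, 2)), -325) = Add(Mul(I, Pow(10, Rational(1, 2))), -325) = Add(-325, Mul(I, Pow(10, Rational(1, 2)))))
Mul(Add(Function('S')(Function('R')(-4)), -60024), Add(288388, -276428)) = Mul(Add(Add(-325, Mul(I, Pow(10, Rational(1, 2)))), -60024), Add(288388, -276428)) = Mul(Add(-60349, Mul(I, Pow(10, Rational(1, 2)))), 11960) = Add(-721774040, Mul(11960, I, Pow(10, Rational(1, 2))))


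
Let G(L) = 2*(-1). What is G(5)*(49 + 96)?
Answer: -290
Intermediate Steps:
G(L) = -2
G(5)*(49 + 96) = -2*(49 + 96) = -2*145 = -290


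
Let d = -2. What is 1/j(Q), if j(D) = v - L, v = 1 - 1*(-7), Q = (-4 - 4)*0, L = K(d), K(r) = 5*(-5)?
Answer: 1/33 ≈ 0.030303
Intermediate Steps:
K(r) = -25
L = -25
Q = 0 (Q = -8*0 = 0)
v = 8 (v = 1 + 7 = 8)
j(D) = 33 (j(D) = 8 - 1*(-25) = 8 + 25 = 33)
1/j(Q) = 1/33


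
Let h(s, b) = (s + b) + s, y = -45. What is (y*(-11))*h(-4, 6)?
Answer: -990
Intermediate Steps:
h(s, b) = b + 2*s (h(s, b) = (b + s) + s = b + 2*s)
(y*(-11))*h(-4, 6) = (-45*(-11))*(6 + 2*(-4)) = 495*(6 - 8) = 495*(-2) = -990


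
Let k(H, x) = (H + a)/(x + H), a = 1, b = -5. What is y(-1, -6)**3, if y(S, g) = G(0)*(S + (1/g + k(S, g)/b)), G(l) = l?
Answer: 0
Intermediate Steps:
k(H, x) = (1 + H)/(H + x) (k(H, x) = (H + 1)/(x + H) = (1 + H)/(H + x))
y(S, g) = 0 (y(S, g) = 0*(S + (1/g + ((1 + S)/(S + g))/(-5))) = 0*(S + (1/g + ((1 + S)/(S + g))*(-1/5))) = 0*(S + (1/g - (1 + S)/(5*(S + g)))) = 0*(S + 1/g - (1 + S)/(5*(S + g))) = 0)
y(-1, -6)**3 = 0**3 = 0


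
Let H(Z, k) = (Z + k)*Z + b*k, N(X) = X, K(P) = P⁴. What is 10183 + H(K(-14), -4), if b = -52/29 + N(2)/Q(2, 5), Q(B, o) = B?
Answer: 42793721767/29 ≈ 1.4756e+9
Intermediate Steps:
b = -23/29 (b = -52/29 + 2/2 = -52*1/29 + 2*(½) = -52/29 + 1 = -23/29 ≈ -0.79310)
H(Z, k) = -23*k/29 + Z*(Z + k) (H(Z, k) = (Z + k)*Z - 23*k/29 = Z*(Z + k) - 23*k/29 = -23*k/29 + Z*(Z + k))
10183 + H(K(-14), -4) = 10183 + (((-14)⁴)² - 23/29*(-4) + (-14)⁴*(-4)) = 10183 + (38416² + 92/29 + 38416*(-4)) = 10183 + (1475789056 + 92/29 - 153664) = 10183 + 42793426460/29 = 42793721767/29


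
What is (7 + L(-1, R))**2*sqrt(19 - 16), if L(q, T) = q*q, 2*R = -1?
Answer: 64*sqrt(3) ≈ 110.85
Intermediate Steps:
R = -1/2 (R = (1/2)*(-1) = -1/2 ≈ -0.50000)
L(q, T) = q**2
(7 + L(-1, R))**2*sqrt(19 - 16) = (7 + (-1)**2)**2*sqrt(19 - 16) = (7 + 1)**2*sqrt(3) = 8**2*sqrt(3) = 64*sqrt(3)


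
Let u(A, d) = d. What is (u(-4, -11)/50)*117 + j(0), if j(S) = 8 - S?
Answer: -887/50 ≈ -17.740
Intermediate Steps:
(u(-4, -11)/50)*117 + j(0) = -11/50*117 + (8 - 1*0) = -11*1/50*117 + (8 + 0) = -11/50*117 + 8 = -1287/50 + 8 = -887/50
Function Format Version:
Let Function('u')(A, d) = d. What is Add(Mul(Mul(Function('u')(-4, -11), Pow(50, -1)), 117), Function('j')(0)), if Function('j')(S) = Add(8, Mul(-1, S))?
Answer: Rational(-887, 50) ≈ -17.740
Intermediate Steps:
Add(Mul(Mul(Function('u')(-4, -11), Pow(50, -1)), 117), Function('j')(0)) = Add(Mul(Mul(-11, Pow(50, -1)), 117), Add(8, Mul(-1, 0))) = Add(Mul(Mul(-11, Rational(1, 50)), 117), Add(8, 0)) = Add(Mul(Rational(-11, 50), 117), 8) = Add(Rational(-1287, 50), 8) = Rational(-887, 50)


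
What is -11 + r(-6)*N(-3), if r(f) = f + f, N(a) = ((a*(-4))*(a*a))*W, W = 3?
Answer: -3899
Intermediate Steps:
N(a) = -12*a³ (N(a) = ((a*(-4))*(a*a))*3 = ((-4*a)*a²)*3 = -4*a³*3 = -12*a³)
r(f) = 2*f
-11 + r(-6)*N(-3) = -11 + (2*(-6))*(-12*(-3)³) = -11 - (-144)*(-27) = -11 - 12*324 = -11 - 3888 = -3899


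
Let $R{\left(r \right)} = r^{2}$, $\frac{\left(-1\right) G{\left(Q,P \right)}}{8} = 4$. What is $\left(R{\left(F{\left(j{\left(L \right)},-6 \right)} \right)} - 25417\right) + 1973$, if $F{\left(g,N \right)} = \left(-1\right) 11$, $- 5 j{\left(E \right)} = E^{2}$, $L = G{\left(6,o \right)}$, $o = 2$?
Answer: $-23323$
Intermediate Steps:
$G{\left(Q,P \right)} = -32$ ($G{\left(Q,P \right)} = \left(-8\right) 4 = -32$)
$L = -32$
$j{\left(E \right)} = - \frac{E^{2}}{5}$
$F{\left(g,N \right)} = -11$
$\left(R{\left(F{\left(j{\left(L \right)},-6 \right)} \right)} - 25417\right) + 1973 = \left(\left(-11\right)^{2} - 25417\right) + 1973 = \left(121 - 25417\right) + 1973 = -25296 + 1973 = -23323$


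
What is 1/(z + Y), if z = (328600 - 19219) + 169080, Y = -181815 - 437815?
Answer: -1/141169 ≈ -7.0837e-6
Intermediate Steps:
Y = -619630
z = 478461 (z = 309381 + 169080 = 478461)
1/(z + Y) = 1/(478461 - 619630) = 1/(-141169) = -1/141169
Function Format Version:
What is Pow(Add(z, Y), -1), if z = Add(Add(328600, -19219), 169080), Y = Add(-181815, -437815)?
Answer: Rational(-1, 141169) ≈ -7.0837e-6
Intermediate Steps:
Y = -619630
z = 478461 (z = Add(309381, 169080) = 478461)
Pow(Add(z, Y), -1) = Pow(Add(478461, -619630), -1) = Pow(-141169, -1) = Rational(-1, 141169)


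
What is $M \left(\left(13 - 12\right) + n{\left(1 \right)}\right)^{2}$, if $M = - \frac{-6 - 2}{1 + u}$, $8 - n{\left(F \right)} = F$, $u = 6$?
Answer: $\frac{512}{7} \approx 73.143$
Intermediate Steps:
$n{\left(F \right)} = 8 - F$
$M = \frac{8}{7}$ ($M = - \frac{-6 - 2}{1 + 6} = - \frac{-8}{7} = \left(-1\right) \left(- \frac{8}{7}\right) = \frac{8}{7} \approx 1.1429$)
$M \left(\left(13 - 12\right) + n{\left(1 \right)}\right)^{2} = \frac{8 \left(\left(13 - 12\right) + \left(8 - 1\right)\right)^{2}}{7} = \frac{8 \left(1 + \left(8 - 1\right)\right)^{2}}{7} = \frac{8 \left(1 + 7\right)^{2}}{7} = \frac{8 \cdot 8^{2}}{7} = \frac{8}{7} \cdot 64 = \frac{512}{7}$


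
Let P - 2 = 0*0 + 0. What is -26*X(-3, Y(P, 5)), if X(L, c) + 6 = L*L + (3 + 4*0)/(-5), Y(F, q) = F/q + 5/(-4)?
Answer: -312/5 ≈ -62.400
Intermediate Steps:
P = 2 (P = 2 + (0*0 + 0) = 2 + (0 + 0) = 2 + 0 = 2)
Y(F, q) = -5/4 + F/q (Y(F, q) = F/q + 5*(-¼) = F/q - 5/4 = -5/4 + F/q)
X(L, c) = -33/5 + L² (X(L, c) = -6 + (L*L + (3 + 4*0)/(-5)) = -6 + (L² + (3 + 0)*(-⅕)) = -6 + (L² + 3*(-⅕)) = -6 + (L² - ⅗) = -6 + (-⅗ + L²) = -33/5 + L²)
-26*X(-3, Y(P, 5)) = -26*(-33/5 + (-3)²) = -26*(-33/5 + 9) = -26*12/5 = -312/5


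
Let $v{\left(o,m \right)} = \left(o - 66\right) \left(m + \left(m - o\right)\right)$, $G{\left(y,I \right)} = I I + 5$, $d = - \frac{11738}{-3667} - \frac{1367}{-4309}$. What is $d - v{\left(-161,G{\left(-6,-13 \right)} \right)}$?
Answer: $\frac{1825762435760}{15801103} \approx 1.1555 \cdot 10^{5}$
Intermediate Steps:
$d = \frac{55591831}{15801103}$ ($d = \left(-11738\right) \left(- \frac{1}{3667}\right) - - \frac{1367}{4309} = \frac{11738}{3667} + \frac{1367}{4309} = \frac{55591831}{15801103} \approx 3.5182$)
$G{\left(y,I \right)} = 5 + I^{2}$ ($G{\left(y,I \right)} = I^{2} + 5 = 5 + I^{2}$)
$v{\left(o,m \right)} = \left(-66 + o\right) \left(- o + 2 m\right)$
$d - v{\left(-161,G{\left(-6,-13 \right)} \right)} = \frac{55591831}{15801103} - \left(- \left(-161\right)^{2} - 132 \left(5 + \left(-13\right)^{2}\right) + 66 \left(-161\right) + 2 \left(5 + \left(-13\right)^{2}\right) \left(-161\right)\right) = \frac{55591831}{15801103} - \left(\left(-1\right) 25921 - 132 \left(5 + 169\right) - 10626 + 2 \left(5 + 169\right) \left(-161\right)\right) = \frac{55591831}{15801103} - \left(-25921 - 22968 - 10626 + 2 \cdot 174 \left(-161\right)\right) = \frac{55591831}{15801103} - \left(-25921 - 22968 - 10626 - 56028\right) = \frac{55591831}{15801103} - -115543 = \frac{55591831}{15801103} + 115543 = \frac{1825762435760}{15801103}$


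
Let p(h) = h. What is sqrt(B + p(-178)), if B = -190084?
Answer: I*sqrt(190262) ≈ 436.19*I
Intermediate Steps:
sqrt(B + p(-178)) = sqrt(-190084 - 178) = sqrt(-190262) = I*sqrt(190262)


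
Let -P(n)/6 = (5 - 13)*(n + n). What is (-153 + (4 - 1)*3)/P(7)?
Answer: -3/14 ≈ -0.21429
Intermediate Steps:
P(n) = 96*n (P(n) = -6*(5 - 13)*(n + n) = -(-48)*2*n = -(-96)*n = 96*n)
(-153 + (4 - 1)*3)/P(7) = (-153 + (4 - 1)*3)/((96*7)) = (-153 + 3*3)/672 = (-153 + 9)*(1/672) = -144*1/672 = -3/14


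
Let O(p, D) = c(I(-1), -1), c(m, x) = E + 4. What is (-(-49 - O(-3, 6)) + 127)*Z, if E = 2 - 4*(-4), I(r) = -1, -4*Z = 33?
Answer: -3267/2 ≈ -1633.5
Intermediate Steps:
Z = -33/4 (Z = -¼*33 = -33/4 ≈ -8.2500)
E = 18 (E = 2 + 16 = 18)
c(m, x) = 22 (c(m, x) = 18 + 4 = 22)
O(p, D) = 22
(-(-49 - O(-3, 6)) + 127)*Z = (-(-49 - 1*22) + 127)*(-33/4) = (-(-49 - 22) + 127)*(-33/4) = (-1*(-71) + 127)*(-33/4) = (71 + 127)*(-33/4) = 198*(-33/4) = -3267/2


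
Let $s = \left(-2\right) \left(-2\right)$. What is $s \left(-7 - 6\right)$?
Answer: $-52$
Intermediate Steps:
$s = 4$
$s \left(-7 - 6\right) = 4 \left(-7 - 6\right) = 4 \left(-13\right) = -52$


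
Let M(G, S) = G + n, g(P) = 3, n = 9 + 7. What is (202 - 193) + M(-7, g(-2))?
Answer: 18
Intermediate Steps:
n = 16
M(G, S) = 16 + G (M(G, S) = G + 16 = 16 + G)
(202 - 193) + M(-7, g(-2)) = (202 - 193) + (16 - 7) = 9 + 9 = 18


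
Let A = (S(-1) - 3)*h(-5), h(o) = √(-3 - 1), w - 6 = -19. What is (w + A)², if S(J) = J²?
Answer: 153 + 104*I ≈ 153.0 + 104.0*I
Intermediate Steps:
w = -13 (w = 6 - 19 = -13)
h(o) = 2*I (h(o) = √(-4) = 2*I)
A = -4*I (A = ((-1)² - 3)*(2*I) = (1 - 3)*(2*I) = -4*I ≈ -4.0*I)
(w + A)² = (-13 - 4*I)²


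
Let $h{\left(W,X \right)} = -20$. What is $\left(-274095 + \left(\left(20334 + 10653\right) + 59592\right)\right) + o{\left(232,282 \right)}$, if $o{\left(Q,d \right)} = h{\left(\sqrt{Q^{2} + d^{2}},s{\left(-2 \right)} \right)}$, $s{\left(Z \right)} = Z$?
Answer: $-183536$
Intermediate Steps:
$o{\left(Q,d \right)} = -20$
$\left(-274095 + \left(\left(20334 + 10653\right) + 59592\right)\right) + o{\left(232,282 \right)} = \left(-274095 + \left(\left(20334 + 10653\right) + 59592\right)\right) - 20 = \left(-274095 + \left(30987 + 59592\right)\right) - 20 = \left(-274095 + 90579\right) - 20 = -183516 - 20 = -183536$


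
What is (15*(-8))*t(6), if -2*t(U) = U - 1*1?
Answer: 300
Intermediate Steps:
t(U) = ½ - U/2 (t(U) = -(U - 1*1)/2 = -(U - 1)/2 = -(-1 + U)/2 = ½ - U/2)
(15*(-8))*t(6) = (15*(-8))*(½ - ½*6) = -120*(½ - 3) = -120*(-5/2) = 300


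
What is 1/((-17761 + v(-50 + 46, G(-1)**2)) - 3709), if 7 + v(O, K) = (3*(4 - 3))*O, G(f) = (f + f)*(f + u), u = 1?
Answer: -1/21489 ≈ -4.6535e-5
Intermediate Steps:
G(f) = 2*f*(1 + f) (G(f) = (f + f)*(f + 1) = (2*f)*(1 + f) = 2*f*(1 + f))
v(O, K) = -7 + 3*O (v(O, K) = -7 + (3*(4 - 3))*O = -7 + (3*1)*O = -7 + 3*O)
1/((-17761 + v(-50 + 46, G(-1)**2)) - 3709) = 1/((-17761 + (-7 + 3*(-50 + 46))) - 3709) = 1/((-17761 + (-7 + 3*(-4))) - 3709) = 1/((-17761 + (-7 - 12)) - 3709) = 1/((-17761 - 19) - 3709) = 1/(-17780 - 3709) = 1/(-21489) = -1/21489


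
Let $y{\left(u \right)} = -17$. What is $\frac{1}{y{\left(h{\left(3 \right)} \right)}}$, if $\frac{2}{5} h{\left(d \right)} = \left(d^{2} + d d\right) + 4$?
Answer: $- \frac{1}{17} \approx -0.058824$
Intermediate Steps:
$h{\left(d \right)} = 10 + 5 d^{2}$ ($h{\left(d \right)} = \frac{5 \left(\left(d^{2} + d d\right) + 4\right)}{2} = \frac{5 \left(\left(d^{2} + d^{2}\right) + 4\right)}{2} = \frac{5 \left(2 d^{2} + 4\right)}{2} = \frac{5 \left(4 + 2 d^{2}\right)}{2} = 10 + 5 d^{2}$)
$\frac{1}{y{\left(h{\left(3 \right)} \right)}} = \frac{1}{-17} = - \frac{1}{17}$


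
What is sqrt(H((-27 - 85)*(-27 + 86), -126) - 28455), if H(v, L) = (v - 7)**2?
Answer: sqrt(43729770) ≈ 6612.9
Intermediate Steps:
H(v, L) = (-7 + v)**2
sqrt(H((-27 - 85)*(-27 + 86), -126) - 28455) = sqrt((-7 + (-27 - 85)*(-27 + 86))**2 - 28455) = sqrt((-7 - 112*59)**2 - 28455) = sqrt((-7 - 6608)**2 - 28455) = sqrt((-6615)**2 - 28455) = sqrt(43758225 - 28455) = sqrt(43729770)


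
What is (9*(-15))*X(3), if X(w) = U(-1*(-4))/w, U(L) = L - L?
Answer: 0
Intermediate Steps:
U(L) = 0
X(w) = 0 (X(w) = 0/w = 0)
(9*(-15))*X(3) = (9*(-15))*0 = -135*0 = 0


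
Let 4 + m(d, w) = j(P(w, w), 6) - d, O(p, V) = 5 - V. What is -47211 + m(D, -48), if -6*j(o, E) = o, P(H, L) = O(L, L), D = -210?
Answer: -282083/6 ≈ -47014.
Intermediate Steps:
P(H, L) = 5 - L
j(o, E) = -o/6
m(d, w) = -29/6 - d + w/6 (m(d, w) = -4 + (-(5 - w)/6 - d) = -4 + ((-⅚ + w/6) - d) = -4 + (-⅚ - d + w/6) = -29/6 - d + w/6)
-47211 + m(D, -48) = -47211 + (-29/6 - 1*(-210) + (⅙)*(-48)) = -47211 + (-29/6 + 210 - 8) = -47211 + 1183/6 = -282083/6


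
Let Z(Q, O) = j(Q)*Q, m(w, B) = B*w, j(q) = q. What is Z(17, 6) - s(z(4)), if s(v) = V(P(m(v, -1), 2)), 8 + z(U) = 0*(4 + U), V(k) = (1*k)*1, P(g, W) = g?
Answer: 281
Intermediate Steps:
Z(Q, O) = Q**2 (Z(Q, O) = Q*Q = Q**2)
V(k) = k (V(k) = k*1 = k)
z(U) = -8 (z(U) = -8 + 0*(4 + U) = -8 + 0 = -8)
s(v) = -v
Z(17, 6) - s(z(4)) = 17**2 - (-1)*(-8) = 289 - 1*8 = 289 - 8 = 281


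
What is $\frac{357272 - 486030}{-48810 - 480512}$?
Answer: $\frac{64379}{264661} \approx 0.24325$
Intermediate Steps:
$\frac{357272 - 486030}{-48810 - 480512} = - \frac{128758}{-529322} = \left(-128758\right) \left(- \frac{1}{529322}\right) = \frac{64379}{264661}$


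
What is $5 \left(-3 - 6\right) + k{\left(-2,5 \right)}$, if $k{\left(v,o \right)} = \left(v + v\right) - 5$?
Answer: $-54$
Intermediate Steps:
$k{\left(v,o \right)} = -5 + 2 v$ ($k{\left(v,o \right)} = 2 v - 5 = -5 + 2 v$)
$5 \left(-3 - 6\right) + k{\left(-2,5 \right)} = 5 \left(-3 - 6\right) + \left(-5 + 2 \left(-2\right)\right) = 5 \left(-3 - 6\right) - 9 = 5 \left(-9\right) - 9 = -45 - 9 = -54$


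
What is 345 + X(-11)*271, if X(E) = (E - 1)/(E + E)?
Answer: 5421/11 ≈ 492.82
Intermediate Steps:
X(E) = (-1 + E)/(2*E) (X(E) = (-1 + E)/((2*E)) = (-1 + E)*(1/(2*E)) = (-1 + E)/(2*E))
345 + X(-11)*271 = 345 + ((1/2)*(-1 - 11)/(-11))*271 = 345 + ((1/2)*(-1/11)*(-12))*271 = 345 + (6/11)*271 = 345 + 1626/11 = 5421/11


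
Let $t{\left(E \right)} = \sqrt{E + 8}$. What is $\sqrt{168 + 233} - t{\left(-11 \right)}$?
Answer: $\sqrt{401} - i \sqrt{3} \approx 20.025 - 1.732 i$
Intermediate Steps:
$t{\left(E \right)} = \sqrt{8 + E}$
$\sqrt{168 + 233} - t{\left(-11 \right)} = \sqrt{168 + 233} - \sqrt{8 - 11} = \sqrt{401} - \sqrt{-3} = \sqrt{401} - i \sqrt{3}$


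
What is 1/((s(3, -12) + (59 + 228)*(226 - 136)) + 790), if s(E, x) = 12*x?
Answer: 1/26476 ≈ 3.7770e-5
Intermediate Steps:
1/((s(3, -12) + (59 + 228)*(226 - 136)) + 790) = 1/((12*(-12) + (59 + 228)*(226 - 136)) + 790) = 1/((-144 + 287*90) + 790) = 1/((-144 + 25830) + 790) = 1/(25686 + 790) = 1/26476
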